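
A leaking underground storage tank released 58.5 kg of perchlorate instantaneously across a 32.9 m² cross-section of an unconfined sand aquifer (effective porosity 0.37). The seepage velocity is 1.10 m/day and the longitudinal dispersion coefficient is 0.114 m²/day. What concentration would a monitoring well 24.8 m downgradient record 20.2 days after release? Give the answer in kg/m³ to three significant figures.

For an instantaneous plane source, C(x,t) = M/(n_e·A·√(4πDt)) · exp(−(x−vt)²/(4Dt)), with n_e·A the pore (flow) area.
Plume center vt = 1.10 × 20.2 = 22.22 m, so the well at 24.8 m is 2.58 m downgradient of the peak.
√(4πDt) = 5.379 m, giving peak height M/(n_e·A·√(4πDt)) = 58.5/(0.37 × 32.9 × 5.379) = 0.8934 kg/m³.
(x−vt)²/(4Dt) = (2.58)²/(4 × 0.114 × 20.2) = 0.7226; exp(−0.7226) = 0.4855.
C = 0.8934 × 0.4855 = 0.434 kg/m³.

0.434 kg/m³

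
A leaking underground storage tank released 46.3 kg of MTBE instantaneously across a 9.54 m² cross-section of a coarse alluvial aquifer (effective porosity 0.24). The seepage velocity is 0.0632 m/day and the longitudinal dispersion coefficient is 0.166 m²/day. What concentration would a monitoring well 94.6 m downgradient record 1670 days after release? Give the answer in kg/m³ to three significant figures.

0.308 kg/m³

For an instantaneous plane source, C(x,t) = M/(n_e·A·√(4πDt)) · exp(−(x−vt)²/(4Dt)), with n_e·A the pore (flow) area.
Plume center vt = 0.0632 × 1670 = 105.544 m, so the well at 94.6 m is 10.944 m upgradient of the peak.
√(4πDt) = 59.02 m, giving peak height M/(n_e·A·√(4πDt)) = 46.3/(0.24 × 9.54 × 59.02) = 0.3426 kg/m³.
(x−vt)²/(4Dt) = (-10.944)²/(4 × 0.166 × 1670) = 0.1080; exp(−0.1080) = 0.8976.
C = 0.3426 × 0.8976 = 0.308 kg/m³.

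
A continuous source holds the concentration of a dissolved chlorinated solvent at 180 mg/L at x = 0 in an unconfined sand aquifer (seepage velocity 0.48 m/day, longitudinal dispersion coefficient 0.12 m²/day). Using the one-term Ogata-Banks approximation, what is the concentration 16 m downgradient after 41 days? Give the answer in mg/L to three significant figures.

For a continuous step input, C/C₀ ≈ ½·erfc((x−vt)/(2√(Dt))).
vt = 0.48 × 41 = 19.68 m and 2√(Dt) = 2√(0.12 × 41) = 4.436 m.
Argument (x−vt)/(2√(Dt)) = (16 − 19.68)/4.436 = -0.8296; ½·erfc(-0.8296) = 0.8796.
C = 180 × 0.8796 = 158 mg/L.

158 mg/L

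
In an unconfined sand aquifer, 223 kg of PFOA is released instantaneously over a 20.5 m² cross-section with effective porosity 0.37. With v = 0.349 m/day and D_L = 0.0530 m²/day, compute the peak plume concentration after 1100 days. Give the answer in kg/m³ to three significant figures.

1.09 kg/m³

The peak of an instantaneous 1D plume sits at x = vt; there the Gaussian factor is 1 and C_max = M/(n_e·A·√(4πDt)), where n_e·A is the pore area the mass is dissolved in.
√(4πDt) = √(4π × 0.0530 × 1100) = 27.07 m, so C_max = 223/(0.37 × 20.5 × 27.07) = 1.09 kg/m³.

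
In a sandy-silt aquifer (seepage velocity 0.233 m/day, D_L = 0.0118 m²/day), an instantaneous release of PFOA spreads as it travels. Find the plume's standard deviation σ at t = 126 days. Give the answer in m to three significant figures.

Dispersive spreading gives a Gaussian with σ² = 2Dt; advection only shifts the center.
σ = √(2 × 0.0118 × 126) = 1.72 m.

1.72 m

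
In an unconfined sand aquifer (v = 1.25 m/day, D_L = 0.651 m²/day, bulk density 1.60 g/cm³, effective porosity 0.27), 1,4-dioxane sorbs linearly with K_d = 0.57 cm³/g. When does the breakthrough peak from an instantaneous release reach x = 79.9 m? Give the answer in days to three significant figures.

Retardation factor R = 1 + ρ_b·K_d/n = 1 + 1.60 × 0.57/0.27 = 4.378.
Sorption retards both mechanisms: v_R = v/R = 0.2855 m/day, D_R = D/R = 0.1487 m²/day.
Peak time from v_R²t² + 2D_R t − x² = 0: t = (√(D_R² + v_R²x²) − D_R)/v_R².
√(D_R² + v_R²x²) = √(0.1487² + 0.2855² × 79.9²) = 22.81; v_R² = 0.08151.
t = (22.81 − 0.1487)/0.08151 = 278 days.

278 days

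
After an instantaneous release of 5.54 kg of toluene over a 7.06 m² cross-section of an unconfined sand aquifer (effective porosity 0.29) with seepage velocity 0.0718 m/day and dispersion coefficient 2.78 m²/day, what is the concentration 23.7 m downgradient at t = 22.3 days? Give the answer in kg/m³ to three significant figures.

0.0135 kg/m³

For an instantaneous plane source, C(x,t) = M/(n_e·A·√(4πDt)) · exp(−(x−vt)²/(4Dt)), with n_e·A the pore (flow) area.
Plume center vt = 0.0718 × 22.3 = 1.60114 m, so the well at 23.7 m is 22.09886 m downgradient of the peak.
√(4πDt) = 27.91 m, giving peak height M/(n_e·A·√(4πDt)) = 5.54/(0.29 × 7.06 × 27.91) = 0.09695 kg/m³.
(x−vt)²/(4Dt) = (22.09886)²/(4 × 2.78 × 22.3) = 1.969; exp(−1.969) = 0.1396.
C = 0.09695 × 0.1396 = 0.0135 kg/m³.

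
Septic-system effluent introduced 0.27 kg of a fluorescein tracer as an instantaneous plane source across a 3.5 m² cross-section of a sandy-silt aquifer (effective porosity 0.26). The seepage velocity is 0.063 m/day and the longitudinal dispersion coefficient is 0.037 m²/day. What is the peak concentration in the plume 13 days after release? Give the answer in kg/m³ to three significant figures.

The peak of an instantaneous 1D plume sits at x = vt; there the Gaussian factor is 1 and C_max = M/(n_e·A·√(4πDt)), where n_e·A is the pore area the mass is dissolved in.
√(4πDt) = √(4π × 0.037 × 13) = 2.459 m, so C_max = 0.27/(0.26 × 3.5 × 2.459) = 0.121 kg/m³.

0.121 kg/m³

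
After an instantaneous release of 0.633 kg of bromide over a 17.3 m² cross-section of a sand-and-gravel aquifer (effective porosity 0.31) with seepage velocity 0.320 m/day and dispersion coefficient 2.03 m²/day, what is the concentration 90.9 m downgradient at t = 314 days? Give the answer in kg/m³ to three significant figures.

For an instantaneous plane source, C(x,t) = M/(n_e·A·√(4πDt)) · exp(−(x−vt)²/(4Dt)), with n_e·A the pore (flow) area.
Plume center vt = 0.320 × 314 = 100.48 m, so the well at 90.9 m is 9.58 m upgradient of the peak.
√(4πDt) = 89.50 m, giving peak height M/(n_e·A·√(4πDt)) = 0.633/(0.31 × 17.3 × 89.50) = 0.001319 kg/m³.
(x−vt)²/(4Dt) = (-9.58)²/(4 × 2.03 × 314) = 0.03600; exp(−0.03600) = 0.9646.
C = 0.001319 × 0.9646 = 0.00127 kg/m³.

0.00127 kg/m³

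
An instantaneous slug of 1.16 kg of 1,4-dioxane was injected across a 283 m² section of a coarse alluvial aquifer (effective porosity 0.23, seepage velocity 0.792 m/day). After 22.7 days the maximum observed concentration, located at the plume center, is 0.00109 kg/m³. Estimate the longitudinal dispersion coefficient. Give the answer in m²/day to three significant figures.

At the plume center C_max = M/(n_e·A·√(4πDt)), so D = M²/(4πt·(n_e·A·C_max)²).
n_e·A·C_max = 0.23 × 283 × 0.00109 = 0.07095 kg/m.
D = 1.16²/(4π × 22.7 × 0.07095²) = 0.937 m²/day.

0.937 m²/day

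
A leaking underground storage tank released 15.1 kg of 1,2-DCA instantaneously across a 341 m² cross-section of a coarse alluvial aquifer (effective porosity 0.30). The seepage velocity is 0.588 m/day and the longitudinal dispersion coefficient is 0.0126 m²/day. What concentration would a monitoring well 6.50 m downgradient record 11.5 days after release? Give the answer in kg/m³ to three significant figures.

For an instantaneous plane source, C(x,t) = M/(n_e·A·√(4πDt)) · exp(−(x−vt)²/(4Dt)), with n_e·A the pore (flow) area.
Plume center vt = 0.588 × 11.5 = 6.762 m, so the well at 6.50 m is 0.262 m upgradient of the peak.
√(4πDt) = 1.349 m, giving peak height M/(n_e·A·√(4πDt)) = 15.1/(0.30 × 341 × 1.349) = 0.1094 kg/m³.
(x−vt)²/(4Dt) = (-0.262)²/(4 × 0.0126 × 11.5) = 0.1184; exp(−0.1184) = 0.8883.
C = 0.1094 × 0.8883 = 0.0972 kg/m³.

0.0972 kg/m³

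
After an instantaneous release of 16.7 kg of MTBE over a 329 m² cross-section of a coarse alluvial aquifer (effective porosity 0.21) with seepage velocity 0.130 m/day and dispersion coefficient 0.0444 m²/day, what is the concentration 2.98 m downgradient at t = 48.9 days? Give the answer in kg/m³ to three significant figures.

0.0124 kg/m³

For an instantaneous plane source, C(x,t) = M/(n_e·A·√(4πDt)) · exp(−(x−vt)²/(4Dt)), with n_e·A the pore (flow) area.
Plume center vt = 0.130 × 48.9 = 6.357 m, so the well at 2.98 m is 3.377 m upgradient of the peak.
√(4πDt) = 5.223 m, giving peak height M/(n_e·A·√(4πDt)) = 16.7/(0.21 × 329 × 5.223) = 0.04628 kg/m³.
(x−vt)²/(4Dt) = (-3.377)²/(4 × 0.0444 × 48.9) = 1.313; exp(−1.313) = 0.2690.
C = 0.04628 × 0.2690 = 0.0124 kg/m³.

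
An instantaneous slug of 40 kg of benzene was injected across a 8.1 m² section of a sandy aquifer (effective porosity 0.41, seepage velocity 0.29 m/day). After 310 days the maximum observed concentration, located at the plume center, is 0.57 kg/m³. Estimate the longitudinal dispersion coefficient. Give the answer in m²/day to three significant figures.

At the plume center C_max = M/(n_e·A·√(4πDt)), so D = M²/(4πt·(n_e·A·C_max)²).
n_e·A·C_max = 0.41 × 8.1 × 0.57 = 1.893 kg/m.
D = 40²/(4π × 310 × 1.893²) = 0.115 m²/day.

0.115 m²/day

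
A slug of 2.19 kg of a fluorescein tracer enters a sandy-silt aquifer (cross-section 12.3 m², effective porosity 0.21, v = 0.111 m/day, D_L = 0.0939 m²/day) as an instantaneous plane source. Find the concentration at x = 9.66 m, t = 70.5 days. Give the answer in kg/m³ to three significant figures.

For an instantaneous plane source, C(x,t) = M/(n_e·A·√(4πDt)) · exp(−(x−vt)²/(4Dt)), with n_e·A the pore (flow) area.
Plume center vt = 0.111 × 70.5 = 7.8255 m, so the well at 9.66 m is 1.8345 m downgradient of the peak.
√(4πDt) = 9.121 m, giving peak height M/(n_e·A·√(4πDt)) = 2.19/(0.21 × 12.3 × 9.121) = 0.09296 kg/m³.
(x−vt)²/(4Dt) = (1.8345)²/(4 × 0.0939 × 70.5) = 0.1271; exp(−0.1271) = 0.8806.
C = 0.09296 × 0.8806 = 0.0819 kg/m³.

0.0819 kg/m³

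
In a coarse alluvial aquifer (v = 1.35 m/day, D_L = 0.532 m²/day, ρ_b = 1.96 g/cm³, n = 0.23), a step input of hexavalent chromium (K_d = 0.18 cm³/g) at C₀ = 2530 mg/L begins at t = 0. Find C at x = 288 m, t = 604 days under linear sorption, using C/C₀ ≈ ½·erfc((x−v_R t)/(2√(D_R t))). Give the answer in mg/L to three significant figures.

2490 mg/L

Retardation factor R = 1 + ρ_b·K_d/n = 1 + 1.96 × 0.18/0.23 = 2.534.
Sorption retards both mechanisms: v_R = v/R = 0.5328 m/day, D_R = D/R = 0.2099 m²/day.
v_R·t = 0.5328 × 604 = 321.8112 m; 2√(D_R t) = 22.52 m; argument = (288 − 321.8112)/22.52 = -1.501.
C = C₀ × ½·erfc(-1.501) = 2530 × 0.9831 = 2490 mg/L.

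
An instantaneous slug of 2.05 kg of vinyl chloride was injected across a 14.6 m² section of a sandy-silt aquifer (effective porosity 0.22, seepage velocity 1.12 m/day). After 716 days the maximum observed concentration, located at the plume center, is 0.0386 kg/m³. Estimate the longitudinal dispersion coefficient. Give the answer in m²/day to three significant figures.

0.0304 m²/day

At the plume center C_max = M/(n_e·A·√(4πDt)), so D = M²/(4πt·(n_e·A·C_max)²).
n_e·A·C_max = 0.22 × 14.6 × 0.0386 = 0.1240 kg/m.
D = 2.05²/(4π × 716 × 0.1240²) = 0.0304 m²/day.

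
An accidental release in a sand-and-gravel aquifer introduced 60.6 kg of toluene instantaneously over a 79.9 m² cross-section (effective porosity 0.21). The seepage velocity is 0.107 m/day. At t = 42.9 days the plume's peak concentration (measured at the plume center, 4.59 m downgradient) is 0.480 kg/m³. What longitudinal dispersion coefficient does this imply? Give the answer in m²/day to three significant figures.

At the plume center C_max = M/(n_e·A·√(4πDt)), so D = M²/(4πt·(n_e·A·C_max)²).
n_e·A·C_max = 0.21 × 79.9 × 0.480 = 8.054 kg/m.
D = 60.6²/(4π × 42.9 × 8.054²) = 0.105 m²/day.

0.105 m²/day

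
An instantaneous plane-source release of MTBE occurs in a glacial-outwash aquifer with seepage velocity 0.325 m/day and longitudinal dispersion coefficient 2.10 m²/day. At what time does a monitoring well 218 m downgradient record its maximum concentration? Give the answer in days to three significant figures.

For the 1D instantaneous-source solution, setting ∂C/∂t = 0 at fixed x gives v²t² + 2Dt − x² = 0, so t = (√(D² + v²x²) − D)/v².
√(D² + v²x²) = √(2.10² + 0.325² × 218²) = 70.88; v² = 0.105625.
t = (70.88 − 2.10)/0.105625 = 651 days (vs. the pure-advection estimate x/v = 671 d).

651 days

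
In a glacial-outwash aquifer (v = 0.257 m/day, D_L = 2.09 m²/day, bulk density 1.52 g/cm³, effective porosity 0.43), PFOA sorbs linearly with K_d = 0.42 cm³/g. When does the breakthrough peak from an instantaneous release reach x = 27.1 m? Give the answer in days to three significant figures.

195 days

Retardation factor R = 1 + ρ_b·K_d/n = 1 + 1.52 × 0.42/0.43 = 2.485.
Sorption retards both mechanisms: v_R = v/R = 0.1034 m/day, D_R = D/R = 0.8410 m²/day.
Peak time from v_R²t² + 2D_R t − x² = 0: t = (√(D_R² + v_R²x²) − D_R)/v_R².
√(D_R² + v_R²x²) = √(0.8410² + 0.1034² × 27.1²) = 2.926; v_R² = 0.01069.
t = (2.926 − 0.8410)/0.01069 = 195 days.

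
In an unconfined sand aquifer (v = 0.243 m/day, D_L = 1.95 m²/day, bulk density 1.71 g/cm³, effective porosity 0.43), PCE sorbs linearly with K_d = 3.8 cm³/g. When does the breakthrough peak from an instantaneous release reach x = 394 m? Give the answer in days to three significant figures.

Retardation factor R = 1 + ρ_b·K_d/n = 1 + 1.71 × 3.8/0.43 = 16.11.
Sorption retards both mechanisms: v_R = v/R = 0.01508 m/day, D_R = D/R = 0.1210 m²/day.
Peak time from v_R²t² + 2D_R t − x² = 0: t = (√(D_R² + v_R²x²) − D_R)/v_R².
√(D_R² + v_R²x²) = √(0.1210² + 0.01508² × 394²) = 5.943; v_R² = 0.0002274.
t = (5.943 − 0.1210)/0.0002274 = 25600 days.

25600 days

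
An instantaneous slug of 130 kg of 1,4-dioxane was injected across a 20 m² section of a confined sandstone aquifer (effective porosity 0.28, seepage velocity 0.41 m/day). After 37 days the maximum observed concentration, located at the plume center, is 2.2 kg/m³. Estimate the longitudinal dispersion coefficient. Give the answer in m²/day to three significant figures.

0.239 m²/day

At the plume center C_max = M/(n_e·A·√(4πDt)), so D = M²/(4πt·(n_e·A·C_max)²).
n_e·A·C_max = 0.28 × 20 × 2.2 = 12.32 kg/m.
D = 130²/(4π × 37 × 12.32²) = 0.239 m²/day.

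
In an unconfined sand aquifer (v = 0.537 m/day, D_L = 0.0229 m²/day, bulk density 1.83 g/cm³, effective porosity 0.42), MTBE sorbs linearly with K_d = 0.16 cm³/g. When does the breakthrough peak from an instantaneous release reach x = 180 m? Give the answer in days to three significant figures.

569 days

Retardation factor R = 1 + ρ_b·K_d/n = 1 + 1.83 × 0.16/0.42 = 1.697.
Sorption retards both mechanisms: v_R = v/R = 0.3164 m/day, D_R = D/R = 0.01349 m²/day.
Peak time from v_R²t² + 2D_R t − x² = 0: t = (√(D_R² + v_R²x²) − D_R)/v_R².
√(D_R² + v_R²x²) = √(0.01349² + 0.3164² × 180²) = 56.95; v_R² = 0.1001.
t = (56.95 − 0.01349)/0.1001 = 569 days.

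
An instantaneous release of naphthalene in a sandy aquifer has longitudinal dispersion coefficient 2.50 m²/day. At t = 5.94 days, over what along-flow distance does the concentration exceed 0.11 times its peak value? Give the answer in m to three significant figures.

22.9 m

The plume is Gaussian with σ = √(2Dt) = √(2 × 2.50 × 5.94) = 5.450 m.
C/C_peak = exp(−Δx²/(2σ²)) = 0.11 ⇒ Δx = σ·√(−2 ln 0.11) = 5.450 × 2.101 = 11.45 m.
Width = 2Δx = 22.9 m.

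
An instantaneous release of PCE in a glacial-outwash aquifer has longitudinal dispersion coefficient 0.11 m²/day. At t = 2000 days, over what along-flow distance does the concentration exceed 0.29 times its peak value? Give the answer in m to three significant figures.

66.0 m

The plume is Gaussian with σ = √(2Dt) = √(2 × 0.11 × 2000) = 20.98 m.
C/C_peak = exp(−Δx²/(2σ²)) = 0.29 ⇒ Δx = σ·√(−2 ln 0.29) = 20.98 × 1.573 = 33.00 m.
Width = 2Δx = 66.0 m.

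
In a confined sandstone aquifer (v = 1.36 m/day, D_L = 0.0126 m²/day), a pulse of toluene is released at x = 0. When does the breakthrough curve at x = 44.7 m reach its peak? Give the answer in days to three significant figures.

For the 1D instantaneous-source solution, setting ∂C/∂t = 0 at fixed x gives v²t² + 2Dt − x² = 0, so t = (√(D² + v²x²) − D)/v².
√(D² + v²x²) = √(0.0126² + 1.36² × 44.7²) = 60.79; v² = 1.8496.
t = (60.79 − 0.0126)/1.8496 = 32.9 days (vs. the pure-advection estimate x/v = 32.9 d).

32.9 days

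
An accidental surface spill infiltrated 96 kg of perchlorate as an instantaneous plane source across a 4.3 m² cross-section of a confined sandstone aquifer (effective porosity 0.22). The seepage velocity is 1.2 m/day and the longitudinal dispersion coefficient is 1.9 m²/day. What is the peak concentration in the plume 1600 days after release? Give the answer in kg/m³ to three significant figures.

The peak of an instantaneous 1D plume sits at x = vt; there the Gaussian factor is 1 and C_max = M/(n_e·A·√(4πDt)), where n_e·A is the pore area the mass is dissolved in.
√(4πDt) = √(4π × 1.9 × 1600) = 195.5 m, so C_max = 96/(0.22 × 4.3 × 195.5) = 0.519 kg/m³.

0.519 kg/m³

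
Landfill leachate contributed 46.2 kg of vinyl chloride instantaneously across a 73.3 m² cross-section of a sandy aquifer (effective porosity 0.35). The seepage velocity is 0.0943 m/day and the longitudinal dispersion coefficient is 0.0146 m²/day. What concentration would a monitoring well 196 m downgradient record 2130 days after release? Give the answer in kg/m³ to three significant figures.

For an instantaneous plane source, C(x,t) = M/(n_e·A·√(4πDt)) · exp(−(x−vt)²/(4Dt)), with n_e·A the pore (flow) area.
Plume center vt = 0.0943 × 2130 = 200.859 m, so the well at 196 m is 4.859 m upgradient of the peak.
√(4πDt) = 19.77 m, giving peak height M/(n_e·A·√(4πDt)) = 46.2/(0.35 × 73.3 × 19.77) = 0.09109 kg/m³.
(x−vt)²/(4Dt) = (-4.859)²/(4 × 0.0146 × 2130) = 0.1898; exp(−0.1898) = 0.8271.
C = 0.09109 × 0.8271 = 0.0753 kg/m³.

0.0753 kg/m³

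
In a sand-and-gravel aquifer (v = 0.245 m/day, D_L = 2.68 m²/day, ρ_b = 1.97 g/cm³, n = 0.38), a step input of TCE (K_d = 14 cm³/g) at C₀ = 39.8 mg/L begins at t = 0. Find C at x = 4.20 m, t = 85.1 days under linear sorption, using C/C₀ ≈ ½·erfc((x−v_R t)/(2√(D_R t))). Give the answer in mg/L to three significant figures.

2.30 mg/L

Retardation factor R = 1 + ρ_b·K_d/n = 1 + 1.97 × 14/0.38 = 73.58.
Sorption retards both mechanisms: v_R = v/R = 0.003330 m/day, D_R = D/R = 0.03642 m²/day.
v_R·t = 0.003330 × 85.1 = 0.283383 m; 2√(D_R t) = 3.521 m; argument = (4.20 − 0.283383)/3.521 = 1.112.
C = C₀ × ½·erfc(1.112) = 39.8 × 0.05791 = 2.30 mg/L.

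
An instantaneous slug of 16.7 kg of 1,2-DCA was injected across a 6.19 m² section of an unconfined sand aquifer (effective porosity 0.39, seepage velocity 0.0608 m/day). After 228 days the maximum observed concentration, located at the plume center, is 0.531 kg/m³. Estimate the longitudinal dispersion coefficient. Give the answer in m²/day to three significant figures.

At the plume center C_max = M/(n_e·A·√(4πDt)), so D = M²/(4πt·(n_e·A·C_max)²).
n_e·A·C_max = 0.39 × 6.19 × 0.531 = 1.282 kg/m.
D = 16.7²/(4π × 228 × 1.282²) = 0.0592 m²/day.

0.0592 m²/day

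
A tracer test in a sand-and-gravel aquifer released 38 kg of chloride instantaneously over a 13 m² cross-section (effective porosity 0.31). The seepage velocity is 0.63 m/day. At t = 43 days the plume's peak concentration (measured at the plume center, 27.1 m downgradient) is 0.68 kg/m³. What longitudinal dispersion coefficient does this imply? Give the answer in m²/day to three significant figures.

0.356 m²/day

At the plume center C_max = M/(n_e·A·√(4πDt)), so D = M²/(4πt·(n_e·A·C_max)²).
n_e·A·C_max = 0.31 × 13 × 0.68 = 2.740 kg/m.
D = 38²/(4π × 43 × 2.740²) = 0.356 m²/day.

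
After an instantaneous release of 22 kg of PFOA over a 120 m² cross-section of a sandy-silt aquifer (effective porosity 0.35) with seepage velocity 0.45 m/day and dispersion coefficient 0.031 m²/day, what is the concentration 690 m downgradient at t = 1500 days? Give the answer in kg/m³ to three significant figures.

For an instantaneous plane source, C(x,t) = M/(n_e·A·√(4πDt)) · exp(−(x−vt)²/(4Dt)), with n_e·A the pore (flow) area.
Plume center vt = 0.45 × 1500 = 675 m, so the well at 690 m is 15 m downgradient of the peak.
√(4πDt) = 24.17 m, giving peak height M/(n_e·A·√(4πDt)) = 22/(0.35 × 120 × 24.17) = 0.02167 kg/m³.
(x−vt)²/(4Dt) = (15)²/(4 × 0.031 × 1500) = 1.210; exp(−1.210) = 0.2982.
C = 0.02167 × 0.2982 = 0.00646 kg/m³.

0.00646 kg/m³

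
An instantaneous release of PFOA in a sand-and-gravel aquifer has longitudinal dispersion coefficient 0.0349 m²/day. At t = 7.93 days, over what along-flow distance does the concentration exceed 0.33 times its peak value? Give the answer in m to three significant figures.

The plume is Gaussian with σ = √(2Dt) = √(2 × 0.0349 × 7.93) = 0.7440 m.
C/C_peak = exp(−Δx²/(2σ²)) = 0.33 ⇒ Δx = σ·√(−2 ln 0.33) = 0.7440 × 1.489 = 1.108 m.
Width = 2Δx = 2.22 m.

2.22 m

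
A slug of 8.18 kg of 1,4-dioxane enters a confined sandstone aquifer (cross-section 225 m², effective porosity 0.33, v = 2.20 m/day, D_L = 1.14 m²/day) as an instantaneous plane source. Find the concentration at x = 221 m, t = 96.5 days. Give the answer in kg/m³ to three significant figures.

For an instantaneous plane source, C(x,t) = M/(n_e·A·√(4πDt)) · exp(−(x−vt)²/(4Dt)), with n_e·A the pore (flow) area.
Plume center vt = 2.20 × 96.5 = 212.3 m, so the well at 221 m is 8.7 m downgradient of the peak.
√(4πDt) = 37.18 m, giving peak height M/(n_e·A·√(4πDt)) = 8.18/(0.33 × 225 × 37.18) = 0.002963 kg/m³.
(x−vt)²/(4Dt) = (8.7)²/(4 × 1.14 × 96.5) = 0.1720; exp(−0.1720) = 0.8420.
C = 0.002963 × 0.8420 = 0.00249 kg/m³.

0.00249 kg/m³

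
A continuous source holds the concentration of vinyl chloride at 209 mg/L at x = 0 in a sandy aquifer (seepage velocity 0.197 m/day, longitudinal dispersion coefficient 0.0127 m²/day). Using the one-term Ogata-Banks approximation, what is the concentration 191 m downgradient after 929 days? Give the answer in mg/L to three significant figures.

10.5 mg/L

For a continuous step input, C/C₀ ≈ ½·erfc((x−vt)/(2√(Dt))).
vt = 0.197 × 929 = 183.013 m and 2√(Dt) = 2√(0.0127 × 929) = 6.870 m.
Argument (x−vt)/(2√(Dt)) = (191 − 183.013)/6.870 = 1.163; ½·erfc(1.163) = 0.05001.
C = 209 × 0.05001 = 10.5 mg/L.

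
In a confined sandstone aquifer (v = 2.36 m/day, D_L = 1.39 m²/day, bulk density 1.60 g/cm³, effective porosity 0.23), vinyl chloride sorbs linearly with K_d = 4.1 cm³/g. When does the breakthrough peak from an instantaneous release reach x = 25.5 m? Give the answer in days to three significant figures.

Retardation factor R = 1 + ρ_b·K_d/n = 1 + 1.60 × 4.1/0.23 = 29.52.
Sorption retards both mechanisms: v_R = v/R = 0.07995 m/day, D_R = D/R = 0.04709 m²/day.
Peak time from v_R²t² + 2D_R t − x² = 0: t = (√(D_R² + v_R²x²) − D_R)/v_R².
√(D_R² + v_R²x²) = √(0.04709² + 0.07995² × 25.5²) = 2.039; v_R² = 0.006392.
t = (2.039 − 0.04709)/0.006392 = 312 days.

312 days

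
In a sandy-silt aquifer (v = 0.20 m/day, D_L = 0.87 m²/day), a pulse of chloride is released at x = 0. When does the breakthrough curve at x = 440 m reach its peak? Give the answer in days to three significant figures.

For the 1D instantaneous-source solution, setting ∂C/∂t = 0 at fixed x gives v²t² + 2Dt − x² = 0, so t = (√(D² + v²x²) − D)/v².
√(D² + v²x²) = √(0.87² + 0.20² × 440²) = 88.00; v² = 0.04.
t = (88.00 − 0.87)/0.04 = 2180 days (vs. the pure-advection estimate x/v = 2200 d).

2180 days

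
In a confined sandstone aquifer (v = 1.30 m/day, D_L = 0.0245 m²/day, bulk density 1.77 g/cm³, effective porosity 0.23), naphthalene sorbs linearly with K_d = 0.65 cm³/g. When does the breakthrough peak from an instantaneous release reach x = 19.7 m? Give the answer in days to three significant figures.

90.9 days

Retardation factor R = 1 + ρ_b·K_d/n = 1 + 1.77 × 0.65/0.23 = 6.002.
Sorption retards both mechanisms: v_R = v/R = 0.2166 m/day, D_R = D/R = 0.004082 m²/day.
Peak time from v_R²t² + 2D_R t − x² = 0: t = (√(D_R² + v_R²x²) − D_R)/v_R².
√(D_R² + v_R²x²) = √(0.004082² + 0.2166² × 19.7²) = 4.267; v_R² = 0.04692.
t = (4.267 − 0.004082)/0.04692 = 90.9 days.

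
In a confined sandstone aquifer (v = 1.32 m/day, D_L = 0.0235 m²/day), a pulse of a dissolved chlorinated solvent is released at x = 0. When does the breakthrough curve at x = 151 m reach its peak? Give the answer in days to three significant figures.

For the 1D instantaneous-source solution, setting ∂C/∂t = 0 at fixed x gives v²t² + 2Dt − x² = 0, so t = (√(D² + v²x²) − D)/v².
√(D² + v²x²) = √(0.0235² + 1.32² × 151²) = 199.3; v² = 1.7424.
t = (199.3 − 0.0235)/1.7424 = 114 days (vs. the pure-advection estimate x/v = 114 d).

114 days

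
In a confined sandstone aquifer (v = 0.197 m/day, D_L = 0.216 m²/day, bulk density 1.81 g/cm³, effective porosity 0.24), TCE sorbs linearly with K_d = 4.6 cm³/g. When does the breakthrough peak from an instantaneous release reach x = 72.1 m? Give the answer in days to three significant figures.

12900 days

Retardation factor R = 1 + ρ_b·K_d/n = 1 + 1.81 × 4.6/0.24 = 35.69.
Sorption retards both mechanisms: v_R = v/R = 0.005520 m/day, D_R = D/R = 0.006052 m²/day.
Peak time from v_R²t² + 2D_R t − x² = 0: t = (√(D_R² + v_R²x²) − D_R)/v_R².
√(D_R² + v_R²x²) = √(0.006052² + 0.005520² × 72.1²) = 0.3980; v_R² = 3.047e-05.
t = (0.3980 − 0.006052)/3.047e-05 = 12900 days.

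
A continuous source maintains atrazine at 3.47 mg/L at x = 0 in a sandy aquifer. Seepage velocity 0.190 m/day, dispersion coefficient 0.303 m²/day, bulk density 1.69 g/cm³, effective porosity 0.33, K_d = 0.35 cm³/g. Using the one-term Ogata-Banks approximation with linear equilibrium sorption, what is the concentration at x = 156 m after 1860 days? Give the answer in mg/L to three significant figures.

0.248 mg/L

Retardation factor R = 1 + ρ_b·K_d/n = 1 + 1.69 × 0.35/0.33 = 2.792.
Sorption retards both mechanisms: v_R = v/R = 0.06805 m/day, D_R = D/R = 0.1085 m²/day.
v_R·t = 0.06805 × 1860 = 126.573 m; 2√(D_R t) = 28.41 m; argument = (156 − 126.573)/28.41 = 1.036.
C = C₀ × ½·erfc(1.036) = 3.47 × 0.07144 = 0.248 mg/L.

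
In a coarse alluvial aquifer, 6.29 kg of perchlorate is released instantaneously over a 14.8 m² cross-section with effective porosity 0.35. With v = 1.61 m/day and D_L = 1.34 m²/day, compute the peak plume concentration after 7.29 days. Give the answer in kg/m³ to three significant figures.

The peak of an instantaneous 1D plume sits at x = vt; there the Gaussian factor is 1 and C_max = M/(n_e·A·√(4πDt)), where n_e·A is the pore area the mass is dissolved in.
√(4πDt) = √(4π × 1.34 × 7.29) = 11.08 m, so C_max = 6.29/(0.35 × 14.8 × 11.08) = 0.110 kg/m³.

0.110 kg/m³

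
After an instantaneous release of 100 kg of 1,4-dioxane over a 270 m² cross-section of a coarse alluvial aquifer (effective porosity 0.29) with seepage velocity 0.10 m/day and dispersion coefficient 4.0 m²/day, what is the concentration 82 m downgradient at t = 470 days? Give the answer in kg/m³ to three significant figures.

0.00706 kg/m³

For an instantaneous plane source, C(x,t) = M/(n_e·A·√(4πDt)) · exp(−(x−vt)²/(4Dt)), with n_e·A the pore (flow) area.
Plume center vt = 0.10 × 470 = 47 m, so the well at 82 m is 35 m downgradient of the peak.
√(4πDt) = 153.7 m, giving peak height M/(n_e·A·√(4πDt)) = 100/(0.29 × 270 × 153.7) = 0.008309 kg/m³.
(x−vt)²/(4Dt) = (35)²/(4 × 4.0 × 470) = 0.1629; exp(−0.1629) = 0.8497.
C = 0.008309 × 0.8497 = 0.00706 kg/m³.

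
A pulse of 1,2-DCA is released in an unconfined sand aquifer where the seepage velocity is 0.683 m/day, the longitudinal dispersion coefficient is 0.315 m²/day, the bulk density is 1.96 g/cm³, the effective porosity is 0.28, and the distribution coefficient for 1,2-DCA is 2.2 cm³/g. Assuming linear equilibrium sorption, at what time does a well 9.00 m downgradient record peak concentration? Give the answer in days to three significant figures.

205 days

Retardation factor R = 1 + ρ_b·K_d/n = 1 + 1.96 × 2.2/0.28 = 16.40.
Sorption retards both mechanisms: v_R = v/R = 0.04165 m/day, D_R = D/R = 0.01921 m²/day.
Peak time from v_R²t² + 2D_R t − x² = 0: t = (√(D_R² + v_R²x²) − D_R)/v_R².
√(D_R² + v_R²x²) = √(0.01921² + 0.04165² × 9.00²) = 0.3753; v_R² = 0.001735.
t = (0.3753 − 0.01921)/0.001735 = 205 days.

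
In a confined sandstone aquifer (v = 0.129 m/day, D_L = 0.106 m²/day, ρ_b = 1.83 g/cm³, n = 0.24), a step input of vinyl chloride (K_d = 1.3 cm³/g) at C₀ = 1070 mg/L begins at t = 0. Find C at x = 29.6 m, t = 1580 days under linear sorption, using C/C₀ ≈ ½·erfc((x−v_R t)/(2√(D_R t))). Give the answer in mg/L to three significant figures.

Retardation factor R = 1 + ρ_b·K_d/n = 1 + 1.83 × 1.3/0.24 = 10.91.
Sorption retards both mechanisms: v_R = v/R = 0.01182 m/day, D_R = D/R = 0.009716 m²/day.
v_R·t = 0.01182 × 1580 = 18.6756 m; 2√(D_R t) = 7.836 m; argument = (29.6 − 18.6756)/7.836 = 1.394.
C = C₀ × ½·erfc(1.394) = 1070 × 0.02434 = 26.0 mg/L.

26.0 mg/L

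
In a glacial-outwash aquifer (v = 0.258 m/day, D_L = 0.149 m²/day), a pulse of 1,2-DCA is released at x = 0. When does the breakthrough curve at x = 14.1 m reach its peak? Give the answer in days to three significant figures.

52.5 days

For the 1D instantaneous-source solution, setting ∂C/∂t = 0 at fixed x gives v²t² + 2Dt − x² = 0, so t = (√(D² + v²x²) − D)/v².
√(D² + v²x²) = √(0.149² + 0.258² × 14.1²) = 3.641; v² = 0.066564.
t = (3.641 − 0.149)/0.066564 = 52.5 days (vs. the pure-advection estimate x/v = 54.7 d).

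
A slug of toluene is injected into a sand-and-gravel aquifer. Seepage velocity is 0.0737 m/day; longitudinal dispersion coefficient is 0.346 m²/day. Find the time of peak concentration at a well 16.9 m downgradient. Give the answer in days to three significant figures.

174 days

For the 1D instantaneous-source solution, setting ∂C/∂t = 0 at fixed x gives v²t² + 2Dt − x² = 0, so t = (√(D² + v²x²) − D)/v².
√(D² + v²x²) = √(0.346² + 0.0737² × 16.9²) = 1.293; v² = 0.00543169.
t = (1.293 − 0.346)/0.00543169 = 174 days (vs. the pure-advection estimate x/v = 229 d).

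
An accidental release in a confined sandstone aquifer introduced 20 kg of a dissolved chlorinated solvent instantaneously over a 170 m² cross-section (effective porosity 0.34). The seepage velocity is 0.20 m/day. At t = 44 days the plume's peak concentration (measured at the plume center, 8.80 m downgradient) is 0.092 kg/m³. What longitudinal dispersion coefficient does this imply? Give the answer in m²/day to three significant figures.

At the plume center C_max = M/(n_e·A·√(4πDt)), so D = M²/(4πt·(n_e·A·C_max)²).
n_e·A·C_max = 0.34 × 170 × 0.092 = 5.318 kg/m.
D = 20²/(4π × 44 × 5.318²) = 0.0256 m²/day.

0.0256 m²/day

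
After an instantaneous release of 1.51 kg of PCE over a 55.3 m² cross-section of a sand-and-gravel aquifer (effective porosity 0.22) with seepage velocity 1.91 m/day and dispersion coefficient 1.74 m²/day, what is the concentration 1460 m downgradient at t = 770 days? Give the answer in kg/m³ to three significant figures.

0.000936 kg/m³

For an instantaneous plane source, C(x,t) = M/(n_e·A·√(4πDt)) · exp(−(x−vt)²/(4Dt)), with n_e·A the pore (flow) area.
Plume center vt = 1.91 × 770 = 1470.7 m, so the well at 1460 m is 10.7 m upgradient of the peak.
√(4πDt) = 129.8 m, giving peak height M/(n_e·A·√(4πDt)) = 1.51/(0.22 × 55.3 × 129.8) = 0.0009562 kg/m³.
(x−vt)²/(4Dt) = (-10.7)²/(4 × 1.74 × 770) = 0.02136; exp(−0.02136) = 0.9789.
C = 0.0009562 × 0.9789 = 0.000936 kg/m³.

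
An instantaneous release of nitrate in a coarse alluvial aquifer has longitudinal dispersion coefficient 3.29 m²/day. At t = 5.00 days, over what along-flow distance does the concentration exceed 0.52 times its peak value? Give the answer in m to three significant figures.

13.1 m

The plume is Gaussian with σ = √(2Dt) = √(2 × 3.29 × 5.00) = 5.736 m.
C/C_peak = exp(−Δx²/(2σ²)) = 0.52 ⇒ Δx = σ·√(−2 ln 0.52) = 5.736 × 1.144 = 6.562 m.
Width = 2Δx = 13.1 m.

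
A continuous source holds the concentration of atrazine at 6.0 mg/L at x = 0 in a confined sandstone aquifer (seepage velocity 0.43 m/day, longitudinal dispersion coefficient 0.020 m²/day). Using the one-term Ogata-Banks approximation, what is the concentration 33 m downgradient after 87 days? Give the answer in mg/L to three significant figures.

5.95 mg/L

For a continuous step input, C/C₀ ≈ ½·erfc((x−vt)/(2√(Dt))).
vt = 0.43 × 87 = 37.41 m and 2√(Dt) = 2√(0.020 × 87) = 2.638 m.
Argument (x−vt)/(2√(Dt)) = (33 − 37.41)/2.638 = -1.672; ½·erfc(-1.672) = 0.9910.
C = 6.0 × 0.9910 = 5.95 mg/L.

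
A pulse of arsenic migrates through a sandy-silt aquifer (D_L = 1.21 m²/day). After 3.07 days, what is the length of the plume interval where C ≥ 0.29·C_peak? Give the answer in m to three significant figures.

The plume is Gaussian with σ = √(2Dt) = √(2 × 1.21 × 3.07) = 2.726 m.
C/C_peak = exp(−Δx²/(2σ²)) = 0.29 ⇒ Δx = σ·√(−2 ln 0.29) = 2.726 × 1.573 = 4.288 m.
Width = 2Δx = 8.58 m.

8.58 m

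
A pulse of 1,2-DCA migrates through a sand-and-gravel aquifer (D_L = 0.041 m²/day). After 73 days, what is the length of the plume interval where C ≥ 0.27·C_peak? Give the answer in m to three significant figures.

7.92 m

The plume is Gaussian with σ = √(2Dt) = √(2 × 0.041 × 73) = 2.447 m.
C/C_peak = exp(−Δx²/(2σ²)) = 0.27 ⇒ Δx = σ·√(−2 ln 0.27) = 2.447 × 1.618 = 3.959 m.
Width = 2Δx = 7.92 m.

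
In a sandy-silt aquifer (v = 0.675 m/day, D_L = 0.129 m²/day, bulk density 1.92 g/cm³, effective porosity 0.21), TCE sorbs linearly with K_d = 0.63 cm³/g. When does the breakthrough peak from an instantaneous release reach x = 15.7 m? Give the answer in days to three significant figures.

Retardation factor R = 1 + ρ_b·K_d/n = 1 + 1.92 × 0.63/0.21 = 6.760.
Sorption retards both mechanisms: v_R = v/R = 0.09985 m/day, D_R = D/R = 0.01908 m²/day.
Peak time from v_R²t² + 2D_R t − x² = 0: t = (√(D_R² + v_R²x²) − D_R)/v_R².
√(D_R² + v_R²x²) = √(0.01908² + 0.09985² × 15.7²) = 1.568; v_R² = 0.009970.
t = (1.568 − 0.01908)/0.009970 = 155 days.

155 days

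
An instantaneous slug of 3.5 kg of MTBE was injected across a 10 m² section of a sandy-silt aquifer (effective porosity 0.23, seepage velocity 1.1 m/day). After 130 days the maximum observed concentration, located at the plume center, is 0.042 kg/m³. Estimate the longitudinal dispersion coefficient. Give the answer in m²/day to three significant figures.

At the plume center C_max = M/(n_e·A·√(4πDt)), so D = M²/(4πt·(n_e·A·C_max)²).
n_e·A·C_max = 0.23 × 10 × 0.042 = 0.09660 kg/m.
D = 3.5²/(4π × 130 × 0.09660²) = 0.804 m²/day.

0.804 m²/day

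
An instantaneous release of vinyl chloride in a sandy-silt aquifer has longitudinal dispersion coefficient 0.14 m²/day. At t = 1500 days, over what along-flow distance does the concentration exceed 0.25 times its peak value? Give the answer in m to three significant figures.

68.2 m

The plume is Gaussian with σ = √(2Dt) = √(2 × 0.14 × 1500) = 20.49 m.
C/C_peak = exp(−Δx²/(2σ²)) = 0.25 ⇒ Δx = σ·√(−2 ln 0.25) = 20.49 × 1.665 = 34.12 m.
Width = 2Δx = 68.2 m.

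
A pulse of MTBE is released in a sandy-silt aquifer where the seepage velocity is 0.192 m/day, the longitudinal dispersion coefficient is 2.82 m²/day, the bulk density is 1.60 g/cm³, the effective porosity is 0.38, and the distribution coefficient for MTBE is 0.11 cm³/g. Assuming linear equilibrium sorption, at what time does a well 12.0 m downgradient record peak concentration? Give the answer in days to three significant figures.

Retardation factor R = 1 + ρ_b·K_d/n = 1 + 1.60 × 0.11/0.38 = 1.463.
Sorption retards both mechanisms: v_R = v/R = 0.1312 m/day, D_R = D/R = 1.928 m²/day.
Peak time from v_R²t² + 2D_R t − x² = 0: t = (√(D_R² + v_R²x²) − D_R)/v_R².
√(D_R² + v_R²x²) = √(1.928² + 0.1312² × 12.0²) = 2.489; v_R² = 0.01721.
t = (2.489 − 1.928)/0.01721 = 32.6 days.

32.6 days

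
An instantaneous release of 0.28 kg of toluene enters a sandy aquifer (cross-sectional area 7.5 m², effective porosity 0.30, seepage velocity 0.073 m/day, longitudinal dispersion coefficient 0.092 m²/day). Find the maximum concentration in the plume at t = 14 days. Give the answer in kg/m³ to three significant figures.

0.0309 kg/m³

The peak of an instantaneous 1D plume sits at x = vt; there the Gaussian factor is 1 and C_max = M/(n_e·A·√(4πDt)), where n_e·A is the pore area the mass is dissolved in.
√(4πDt) = √(4π × 0.092 × 14) = 4.023 m, so C_max = 0.28/(0.30 × 7.5 × 4.023) = 0.0309 kg/m³.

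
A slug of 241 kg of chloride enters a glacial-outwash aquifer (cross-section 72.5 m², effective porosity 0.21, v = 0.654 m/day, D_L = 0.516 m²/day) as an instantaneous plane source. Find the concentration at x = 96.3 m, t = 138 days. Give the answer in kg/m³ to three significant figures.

For an instantaneous plane source, C(x,t) = M/(n_e·A·√(4πDt)) · exp(−(x−vt)²/(4Dt)), with n_e·A the pore (flow) area.
Plume center vt = 0.654 × 138 = 90.252 m, so the well at 96.3 m is 6.048 m downgradient of the peak.
√(4πDt) = 29.91 m, giving peak height M/(n_e·A·√(4πDt)) = 241/(0.21 × 72.5 × 29.91) = 0.5292 kg/m³.
(x−vt)²/(4Dt) = (6.048)²/(4 × 0.516 × 138) = 0.1284; exp(−0.1284) = 0.8795.
C = 0.5292 × 0.8795 = 0.465 kg/m³.

0.465 kg/m³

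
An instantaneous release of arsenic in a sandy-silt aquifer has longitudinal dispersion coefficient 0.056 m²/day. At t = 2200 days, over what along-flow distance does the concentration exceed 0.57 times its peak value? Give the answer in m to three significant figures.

The plume is Gaussian with σ = √(2Dt) = √(2 × 0.056 × 2200) = 15.70 m.
C/C_peak = exp(−Δx²/(2σ²)) = 0.57 ⇒ Δx = σ·√(−2 ln 0.57) = 15.70 × 1.060 = 16.64 m.
Width = 2Δx = 33.3 m.

33.3 m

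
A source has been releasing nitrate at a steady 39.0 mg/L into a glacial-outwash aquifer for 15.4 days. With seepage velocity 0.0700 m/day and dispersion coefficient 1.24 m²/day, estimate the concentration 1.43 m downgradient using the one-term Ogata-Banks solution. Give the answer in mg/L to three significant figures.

For a continuous step input, C/C₀ ≈ ½·erfc((x−vt)/(2√(Dt))).
vt = 0.0700 × 15.4 = 1.078 m and 2√(Dt) = 2√(1.24 × 15.4) = 8.740 m.
Argument (x−vt)/(2√(Dt)) = (1.43 − 1.078)/8.740 = 0.04027; ½·erfc(0.04027) = 0.4773.
C = 39.0 × 0.4773 = 18.6 mg/L.

18.6 mg/L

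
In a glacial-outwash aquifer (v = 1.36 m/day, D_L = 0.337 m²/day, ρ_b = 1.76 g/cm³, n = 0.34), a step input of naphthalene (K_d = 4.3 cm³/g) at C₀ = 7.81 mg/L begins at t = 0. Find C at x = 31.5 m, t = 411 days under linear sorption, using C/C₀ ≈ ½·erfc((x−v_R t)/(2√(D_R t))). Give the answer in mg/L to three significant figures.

0.119 mg/L

Retardation factor R = 1 + ρ_b·K_d/n = 1 + 1.76 × 4.3/0.34 = 23.26.
Sorption retards both mechanisms: v_R = v/R = 0.05847 m/day, D_R = D/R = 0.01449 m²/day.
v_R·t = 0.05847 × 411 = 24.03117 m; 2√(D_R t) = 4.881 m; argument = (31.5 − 24.03117)/4.881 = 1.530.
C = C₀ × ½·erfc(1.530) = 7.81 × 0.01524 = 0.119 mg/L.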